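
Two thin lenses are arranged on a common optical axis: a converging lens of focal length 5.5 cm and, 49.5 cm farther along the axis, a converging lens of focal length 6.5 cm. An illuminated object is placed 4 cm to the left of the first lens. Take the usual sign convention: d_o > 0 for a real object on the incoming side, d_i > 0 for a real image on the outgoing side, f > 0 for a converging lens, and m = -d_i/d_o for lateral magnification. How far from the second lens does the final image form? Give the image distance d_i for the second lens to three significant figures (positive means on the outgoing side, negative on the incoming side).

First lens: d_i1 = 1/(1/5.5 - 1/4) = -14.667 cm.
The intermediate image is virtual, 14.667 cm to the left of lens 1, so d_o2 = L - d_i1 = 49.5 - (-14.667) = 64.167 cm.
Second lens: d_i2 = 1/(1/6.5 - 1/(64.167)) = 7.233 cm.

7.23 cm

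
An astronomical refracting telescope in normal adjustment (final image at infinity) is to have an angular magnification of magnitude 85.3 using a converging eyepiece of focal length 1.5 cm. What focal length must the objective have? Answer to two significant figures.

130 cm

|M| = f_obj/|f_eye|, so f_obj = |M| x |f_eye| = 85.3 x 1.5 = 127.950 cm.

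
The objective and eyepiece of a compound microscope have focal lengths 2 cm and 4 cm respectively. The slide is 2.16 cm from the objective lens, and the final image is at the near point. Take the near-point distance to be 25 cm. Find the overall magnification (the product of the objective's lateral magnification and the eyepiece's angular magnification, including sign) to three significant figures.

Objective: 1/d_i = 1/f_obj - 1/d_o = 1/2 - 1/2.16 = 0.03704 cm^-1, so d_i = 27.000 cm.
m_obj = -d_i/d_o = -27.000/2.16 = -12.500.
Eyepiece angular magnification (image at near point): M_eye = 1 + D/f_e = 1 + 25/4 = 7.250.
Overall M = m_obj x M_eye = (-12.500)(7.250) = -90.62.

-90.6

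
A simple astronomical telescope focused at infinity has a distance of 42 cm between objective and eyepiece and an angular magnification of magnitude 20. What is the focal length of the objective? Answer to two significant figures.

In normal adjustment the tube length equals f_obj + f_eye and |M| = f_obj/f_eye.
So f_obj = 20 f_eye and 20 f_eye + f_eye = 42 cm, giving f_eye = 42/21 = 2.000 cm and f_obj = 40.000 cm.

40 cm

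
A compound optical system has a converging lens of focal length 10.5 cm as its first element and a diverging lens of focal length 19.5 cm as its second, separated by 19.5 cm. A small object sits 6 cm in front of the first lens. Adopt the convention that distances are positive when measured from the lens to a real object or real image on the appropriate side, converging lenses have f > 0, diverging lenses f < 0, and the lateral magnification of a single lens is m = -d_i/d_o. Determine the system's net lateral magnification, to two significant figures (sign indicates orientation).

0.86

First lens: d_i1 = 1/(1/10.5 - 1/6) = -14.000 cm.
m_1 = -(-14.000)/6 = 2.3333.
With d_i1 < 0 the first image is virtual and lies on the object side; the object distance for lens 2 is d_o2 = 19.5 - (-14.000) = 33.500 cm.
Second lens: d_i2 = 1/(1/(-19.5) - 1/(33.500)) = -12.325 cm.
m_2 = -(-12.325)/(33.500) = 0.3679.
The system's lateral magnification is m_1 m_2 = (2.3333)(0.3679) = 0.8585.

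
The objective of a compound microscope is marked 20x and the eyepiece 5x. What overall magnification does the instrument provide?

100

The overall magnification of a compound microscope is the product of the objective and eyepiece magnifications:
M = M_obj x M_eye = 20 x 5 = 100.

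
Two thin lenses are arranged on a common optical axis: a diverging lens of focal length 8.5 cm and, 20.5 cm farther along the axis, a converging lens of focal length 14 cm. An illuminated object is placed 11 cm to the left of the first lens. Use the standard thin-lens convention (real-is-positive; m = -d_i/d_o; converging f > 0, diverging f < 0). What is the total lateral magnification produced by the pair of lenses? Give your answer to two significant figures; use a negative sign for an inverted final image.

-0.54

Applying the thin-lens equation to the first lens, 1/(-8.5) = 1/11 + 1/d_i1, which gives d_i1 = -4.795 cm.
Its lateral magnification is m_1 = -d_i1/d_o1 = -(-4.795)/11 = 0.4359.
With d_i1 < 0 the first image is virtual and lies on the object side; the object distance for lens 2 is d_o2 = 20.5 - (-4.795) = 25.295 cm.
Applying the thin-lens equation again with f_2 = 14 cm and d_o2 = 25.295 cm gives d_i2 = 31.353 cm.
m_2 = -(31.353)/(25.295) = -1.2395.
Total m = m_1 x m_2 = (0.4359)(-1.2395) = -0.5403.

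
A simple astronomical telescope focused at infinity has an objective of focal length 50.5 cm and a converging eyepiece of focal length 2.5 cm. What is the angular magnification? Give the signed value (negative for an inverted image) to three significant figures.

-20.2

M = -f_obj/f_eye = -50.5/(2.5) = -20.200.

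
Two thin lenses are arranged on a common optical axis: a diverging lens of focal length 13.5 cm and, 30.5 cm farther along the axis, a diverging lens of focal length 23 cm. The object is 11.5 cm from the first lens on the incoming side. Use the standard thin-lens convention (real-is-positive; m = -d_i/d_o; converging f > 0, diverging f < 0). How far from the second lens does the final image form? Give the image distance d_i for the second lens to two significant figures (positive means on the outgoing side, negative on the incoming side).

-14 cm

Applying the thin-lens equation to the first lens, 1/(-13.5) = 1/11.5 + 1/d_i1, which gives d_i1 = -6.210 cm.
With d_i1 < 0 the first image is virtual and lies on the object side; the object distance for lens 2 is d_o2 = 30.5 - (-6.210) = 36.710 cm.
Applying the thin-lens equation again with f_2 = -23 cm and d_o2 = 36.710 cm gives d_i2 = -14.141 cm.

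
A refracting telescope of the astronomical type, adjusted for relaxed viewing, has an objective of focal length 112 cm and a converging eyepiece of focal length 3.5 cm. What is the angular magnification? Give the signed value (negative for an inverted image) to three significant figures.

-32.0

M = -f_obj/f_eye = -112/(3.5) = -32.000.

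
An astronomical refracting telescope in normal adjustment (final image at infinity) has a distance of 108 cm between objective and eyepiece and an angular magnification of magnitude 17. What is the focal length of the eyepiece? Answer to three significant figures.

In normal adjustment the tube length equals f_obj + f_eye and |M| = f_obj/f_eye.
So f_obj = 17 f_eye and 17 f_eye + f_eye = 108 cm, giving f_eye = 108/18 = 6.000 cm and f_obj = 102.000 cm.

6.00 cm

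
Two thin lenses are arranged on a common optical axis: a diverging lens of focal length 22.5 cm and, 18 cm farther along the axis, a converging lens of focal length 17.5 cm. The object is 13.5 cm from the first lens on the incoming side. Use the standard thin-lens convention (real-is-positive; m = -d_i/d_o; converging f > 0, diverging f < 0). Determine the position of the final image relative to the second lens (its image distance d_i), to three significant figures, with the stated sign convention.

Applying the thin-lens equation to the first lens, 1/(-22.5) = 1/13.5 + 1/d_i1, which gives d_i1 = -8.438 cm.
With d_i1 < 0 the first image is virtual and lies on the object side; the object distance for lens 2 is d_o2 = 18 - (-8.438) = 26.438 cm.
Applying the thin-lens equation again with f_2 = 17.5 cm and d_o2 = 26.438 cm gives d_i2 = 51.766 cm.

51.8 cm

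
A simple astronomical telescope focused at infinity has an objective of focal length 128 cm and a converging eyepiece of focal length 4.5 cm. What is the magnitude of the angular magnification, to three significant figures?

|M| = f_obj/|f_eye| = 128/4.5 = 28.444.

28.4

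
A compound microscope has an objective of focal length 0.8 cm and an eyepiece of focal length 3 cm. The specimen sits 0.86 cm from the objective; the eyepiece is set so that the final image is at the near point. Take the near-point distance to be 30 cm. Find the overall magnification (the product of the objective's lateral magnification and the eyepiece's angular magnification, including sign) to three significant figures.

Objective: 1/d_i = 1/f_obj - 1/d_o = 1/0.8 - 1/0.86 = 0.08721 cm^-1, so d_i = 11.467 cm.
m_obj = -d_i/d_o = -11.467/0.86 = -13.333.
Eyepiece angular magnification (image at near point): M_eye = 1 + D/f_e = 1 + 30/3 = 11.000.
Overall M = m_obj x M_eye = (-13.333)(11.000) = -146.67.

-147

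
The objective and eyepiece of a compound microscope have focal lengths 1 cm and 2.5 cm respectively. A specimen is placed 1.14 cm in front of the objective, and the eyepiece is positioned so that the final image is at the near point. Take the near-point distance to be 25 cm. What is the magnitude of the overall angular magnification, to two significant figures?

79

Objective: 1/d_i = 1/f_obj - 1/d_o = 1/1 - 1/1.14 = 0.12281 cm^-1, so d_i = 8.143 cm.
m_obj = -d_i/d_o = -8.143/1.14 = -7.143.
Eyepiece angular magnification (image at near point): M_eye = 1 + D/f_e = 1 + 25/2.5 = 11.000.
Overall M = m_obj x M_eye = (-7.143)(11.000) = -78.57.
|M| = 78.57.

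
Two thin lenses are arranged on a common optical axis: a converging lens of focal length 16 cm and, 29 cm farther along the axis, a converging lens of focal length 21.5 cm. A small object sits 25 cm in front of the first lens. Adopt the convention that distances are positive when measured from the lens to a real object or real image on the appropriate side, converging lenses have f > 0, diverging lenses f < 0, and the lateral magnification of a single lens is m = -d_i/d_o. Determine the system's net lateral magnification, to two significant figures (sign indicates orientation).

-1.0

Applying the thin-lens equation to the first lens, 1/16 = 1/25 + 1/d_i1, which gives d_i1 = 44.444 cm.
Its lateral magnification is m_1 = -d_i1/d_o1 = -(44.444)/25 = -1.7778.
This image would form 44.444 cm past lens 1, i.e. 15.444 cm beyond lens 2, so it is a virtual object for lens 2: d_o2 = 29 - 44.444 = -15.444 cm.
Applying the thin-lens equation again with f_2 = 21.5 cm and d_o2 = -15.444 cm gives d_i2 = 8.988 cm.
m_2 = -(8.988)/(-15.444) = 0.5820.
The system's lateral magnification is m_1 m_2 = (-1.7778)(0.5820) = -1.0346.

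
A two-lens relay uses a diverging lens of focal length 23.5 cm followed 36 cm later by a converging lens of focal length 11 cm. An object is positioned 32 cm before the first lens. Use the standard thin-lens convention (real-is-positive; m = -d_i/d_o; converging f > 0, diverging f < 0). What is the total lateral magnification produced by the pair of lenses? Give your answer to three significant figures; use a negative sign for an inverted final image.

First lens: d_i1 = 1/(1/(-23.5) - 1/32) = -13.550 cm.
m_1 = -(-13.550)/32 = 0.4234.
With d_i1 < 0 the first image is virtual and lies on the object side; the object distance for lens 2 is d_o2 = 36 - (-13.550) = 49.550 cm.
Second lens: d_i2 = 1/(1/11 - 1/(49.550)) = 14.139 cm.
m_2 = -(14.139)/(49.550) = -0.2853.
The system's lateral magnification is m_1 m_2 = (0.4234)(-0.2853) = -0.1208.

-0.121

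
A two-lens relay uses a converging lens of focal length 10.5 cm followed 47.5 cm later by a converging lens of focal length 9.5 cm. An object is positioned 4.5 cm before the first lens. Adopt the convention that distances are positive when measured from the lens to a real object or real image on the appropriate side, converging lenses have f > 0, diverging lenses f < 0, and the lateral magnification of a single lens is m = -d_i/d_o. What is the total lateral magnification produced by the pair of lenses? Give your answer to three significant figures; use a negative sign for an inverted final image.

Applying the thin-lens equation to the first lens, 1/10.5 = 1/4.5 + 1/d_i1, which gives d_i1 = -7.875 cm.
Its lateral magnification is m_1 = -d_i1/d_o1 = -(-7.875)/4.5 = 1.7500.
With d_i1 < 0 the first image is virtual and lies on the object side; the object distance for lens 2 is d_o2 = 47.5 - (-7.875) = 55.375 cm.
Applying the thin-lens equation again with f_2 = 9.5 cm and d_o2 = 55.375 cm gives d_i2 = 11.467 cm.
m_2 = -(11.467)/(55.375) = -0.2071.
Overall magnification: m = m_1 m_2 = -0.3624.

-0.362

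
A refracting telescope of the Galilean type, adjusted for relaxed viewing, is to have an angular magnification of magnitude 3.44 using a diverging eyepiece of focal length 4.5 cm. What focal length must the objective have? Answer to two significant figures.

|M| = f_obj/|f_eye|, so f_obj = |M| x |f_eye| = 3.44 x 4.5 = 15.480 cm.

15 cm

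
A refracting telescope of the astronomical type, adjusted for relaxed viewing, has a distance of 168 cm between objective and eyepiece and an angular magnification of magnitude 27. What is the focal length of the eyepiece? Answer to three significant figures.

In normal adjustment the tube length equals f_obj + f_eye and |M| = f_obj/f_eye.
So f_obj = 27 f_eye and 27 f_eye + f_eye = 168 cm, giving f_eye = 168/28 = 6.000 cm and f_obj = 162.000 cm.

6.00 cm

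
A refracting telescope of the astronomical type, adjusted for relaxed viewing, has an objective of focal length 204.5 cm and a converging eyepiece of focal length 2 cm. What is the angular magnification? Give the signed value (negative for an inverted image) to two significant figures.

-100

M = -f_obj/f_eye = -204.5/(2) = -102.250.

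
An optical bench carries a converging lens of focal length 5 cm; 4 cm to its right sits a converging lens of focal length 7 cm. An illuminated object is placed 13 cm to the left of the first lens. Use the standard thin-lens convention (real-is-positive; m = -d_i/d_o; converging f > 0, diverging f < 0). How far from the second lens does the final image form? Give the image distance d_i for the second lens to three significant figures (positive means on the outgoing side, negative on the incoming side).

First lens: d_i1 = 1/(1/5 - 1/13) = 8.125 cm.
Since 8.125 cm > 4 cm, the first image lies past the second lens and serves as a virtual object: d_o2 = L - d_i1 = -4.125 cm.
Second lens: d_i2 = 1/(1/7 - 1/(-4.125)) = 2.596 cm.

2.60 cm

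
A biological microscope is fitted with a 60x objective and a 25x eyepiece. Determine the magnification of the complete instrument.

The overall magnification of a compound microscope is the product of the objective and eyepiece magnifications:
M = M_obj x M_eye = 60 x 25 = 1500.

1500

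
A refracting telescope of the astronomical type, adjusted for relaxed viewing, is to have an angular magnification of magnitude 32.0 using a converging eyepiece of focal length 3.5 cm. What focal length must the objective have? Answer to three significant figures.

|M| = f_obj/|f_eye|, so f_obj = |M| x |f_eye| = 32.0 x 3.5 = 112.000 cm.

112 cm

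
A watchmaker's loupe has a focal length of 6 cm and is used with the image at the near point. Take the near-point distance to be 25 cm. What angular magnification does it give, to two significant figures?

M = 1 + D/f = 1 + 25/6 = 5.167.

5.2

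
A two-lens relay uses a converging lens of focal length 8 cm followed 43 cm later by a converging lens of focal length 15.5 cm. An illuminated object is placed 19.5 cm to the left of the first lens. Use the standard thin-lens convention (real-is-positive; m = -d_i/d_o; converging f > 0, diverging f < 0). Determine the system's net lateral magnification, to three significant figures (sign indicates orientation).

First lens: d_i1 = 1/(1/8 - 1/19.5) = 13.565 cm.
m_1 = -(13.565)/19.5 = -0.6957.
The intermediate image is 13.565 cm to the right of lens 1, so d_o2 = L - d_i1 = 43 - 13.565 = 29.435 cm.
Second lens: d_i2 = 1/(1/15.5 - 1/(29.435)) = 32.741 cm.
m_2 = -(32.741)/(29.435) = -1.1123.
Overall magnification: m = m_1 m_2 = 0.7738.

0.774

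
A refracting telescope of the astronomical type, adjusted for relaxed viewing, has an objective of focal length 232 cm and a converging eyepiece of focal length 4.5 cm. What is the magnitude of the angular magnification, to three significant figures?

51.6

|M| = f_obj/|f_eye| = 232/4.5 = 51.556.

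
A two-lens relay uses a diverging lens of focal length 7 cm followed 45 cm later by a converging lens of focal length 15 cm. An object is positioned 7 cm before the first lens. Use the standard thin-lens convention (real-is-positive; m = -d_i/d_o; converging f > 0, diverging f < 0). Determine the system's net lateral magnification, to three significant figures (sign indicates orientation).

-0.224

Lens 1: 1/d_i1 = 1/f_1 - 1/d_o1 = 1/(-7) - 1/7 = -0.28571 cm^-1, so d_i1 = -3.500 cm.
m_1 = -(-3.500)/7 = 0.5000.
The intermediate image is virtual, 3.500 cm to the left of lens 1, so d_o2 = L - d_i1 = 45 - (-3.500) = 48.500 cm.
Lens 2: 1/d_i2 = 1/f_2 - 1/d_o2 = 1/15 - 1/(48.500) = 0.04605 cm^-1, so d_i2 = 21.716 cm.
m_2 = -(21.716)/(48.500) = -0.4478.
Overall magnification: m = m_1 m_2 = -0.2239.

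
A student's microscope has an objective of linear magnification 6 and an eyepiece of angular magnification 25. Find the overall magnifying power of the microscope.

150

The overall magnification of a compound microscope is the product of the objective and eyepiece magnifications:
M = M_obj x M_eye = 6 x 25 = 150.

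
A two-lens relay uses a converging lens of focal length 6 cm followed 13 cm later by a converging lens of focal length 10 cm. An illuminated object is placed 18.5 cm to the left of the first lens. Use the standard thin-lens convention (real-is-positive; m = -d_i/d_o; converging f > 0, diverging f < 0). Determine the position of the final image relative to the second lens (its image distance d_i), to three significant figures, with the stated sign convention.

-7.01 cm

Lens 1: 1/d_i1 = 1/f_1 - 1/d_o1 = 1/6 - 1/18.5 = 0.11261 cm^-1, so d_i1 = 8.880 cm.
That image sits 4.120 cm in front of the second lens, so d_o2 = 4.120 cm.
Lens 2: 1/d_i2 = 1/f_2 - 1/d_o2 = 1/10 - 1/(4.120) = -0.14272 cm^-1, so d_i2 = -7.007 cm.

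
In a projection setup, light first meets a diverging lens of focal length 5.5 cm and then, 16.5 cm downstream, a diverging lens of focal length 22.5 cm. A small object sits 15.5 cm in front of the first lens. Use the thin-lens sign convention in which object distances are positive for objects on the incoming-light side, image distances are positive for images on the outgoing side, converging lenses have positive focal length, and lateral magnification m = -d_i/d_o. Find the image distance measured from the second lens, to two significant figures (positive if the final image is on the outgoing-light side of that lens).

-11 cm

Applying the thin-lens equation to the first lens, 1/(-5.5) = 1/15.5 + 1/d_i1, which gives d_i1 = -4.060 cm.
With d_i1 < 0 the first image is virtual and lies on the object side; the object distance for lens 2 is d_o2 = 16.5 - (-4.060) = 20.560 cm.
Applying the thin-lens equation again with f_2 = -22.5 cm and d_o2 = 20.560 cm gives d_i2 = -10.743 cm.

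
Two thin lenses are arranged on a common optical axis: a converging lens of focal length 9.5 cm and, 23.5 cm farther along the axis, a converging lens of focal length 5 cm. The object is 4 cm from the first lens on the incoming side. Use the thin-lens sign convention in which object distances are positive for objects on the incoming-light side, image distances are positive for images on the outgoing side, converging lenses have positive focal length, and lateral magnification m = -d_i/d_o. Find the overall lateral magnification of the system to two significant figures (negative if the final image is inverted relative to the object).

Applying the thin-lens equation to the first lens, 1/9.5 = 1/4 + 1/d_i1, which gives d_i1 = -6.909 cm.
Its lateral magnification is m_1 = -d_i1/d_o1 = -(-6.909)/4 = 1.7273.
With d_i1 < 0 the first image is virtual and lies on the object side; the object distance for lens 2 is d_o2 = 23.5 - (-6.909) = 30.409 cm.
Applying the thin-lens equation again with f_2 = 5 cm and d_o2 = 30.409 cm gives d_i2 = 5.984 cm.
m_2 = -(5.984)/(30.409) = -0.1968.
The system's lateral magnification is m_1 m_2 = (1.7273)(-0.1968) = -0.3399.

-0.34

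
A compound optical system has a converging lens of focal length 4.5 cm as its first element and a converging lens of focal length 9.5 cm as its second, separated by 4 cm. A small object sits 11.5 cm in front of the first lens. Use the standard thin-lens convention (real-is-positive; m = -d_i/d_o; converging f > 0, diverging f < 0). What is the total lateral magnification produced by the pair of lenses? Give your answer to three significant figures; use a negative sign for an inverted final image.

Applying the thin-lens equation to the first lens, 1/4.5 = 1/11.5 + 1/d_i1, which gives d_i1 = 7.393 cm.
Its lateral magnification is m_1 = -d_i1/d_o1 = -(7.393)/11.5 = -0.6429.
Since 7.393 cm > 4 cm, the first image lies past the second lens and serves as a virtual object: d_o2 = L - d_i1 = -3.393 cm.
Applying the thin-lens equation again with f_2 = 9.5 cm and d_o2 = -3.393 cm gives d_i2 = 2.500 cm.
m_2 = -(2.500)/(-3.393) = 0.7368.
The system's lateral magnification is m_1 m_2 = (-0.6429)(0.7368) = -0.4737.

-0.474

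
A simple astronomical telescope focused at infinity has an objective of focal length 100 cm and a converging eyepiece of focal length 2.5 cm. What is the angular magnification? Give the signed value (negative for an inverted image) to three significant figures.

M = -f_obj/f_eye = -100/(2.5) = -40.000.

-40.0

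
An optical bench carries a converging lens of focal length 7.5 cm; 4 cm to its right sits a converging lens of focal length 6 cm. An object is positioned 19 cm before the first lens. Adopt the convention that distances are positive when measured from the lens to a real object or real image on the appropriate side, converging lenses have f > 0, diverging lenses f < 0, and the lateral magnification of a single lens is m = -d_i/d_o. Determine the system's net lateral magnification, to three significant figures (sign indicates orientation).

Applying the thin-lens equation to the first lens, 1/7.5 = 1/19 + 1/d_i1, which gives d_i1 = 12.391 cm.
Its lateral magnification is m_1 = -d_i1/d_o1 = -(12.391)/19 = -0.6522.
This image would form 12.391 cm past lens 1, i.e. 8.391 cm beyond lens 2, so it is a virtual object for lens 2: d_o2 = 4 - 12.391 = -8.391 cm.
Applying the thin-lens equation again with f_2 = 6 cm and d_o2 = -8.391 cm gives d_i2 = 3.498 cm.
m_2 = -(3.498)/(-8.391) = 0.4169.
Overall magnification: m = m_1 m_2 = -0.2719.

-0.272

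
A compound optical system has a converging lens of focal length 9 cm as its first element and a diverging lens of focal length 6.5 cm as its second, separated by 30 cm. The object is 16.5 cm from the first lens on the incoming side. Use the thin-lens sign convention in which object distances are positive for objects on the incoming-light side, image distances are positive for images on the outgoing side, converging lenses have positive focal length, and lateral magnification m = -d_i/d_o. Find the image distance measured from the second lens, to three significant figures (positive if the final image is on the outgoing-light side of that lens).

First lens: d_i1 = 1/(1/9 - 1/16.5) = 19.800 cm.
Object distance for lens 2: d_o2 = 30 - 19.800 = 10.200 cm.
Second lens: d_i2 = 1/(1/(-6.5) - 1/(10.200)) = -3.970 cm.

-3.97 cm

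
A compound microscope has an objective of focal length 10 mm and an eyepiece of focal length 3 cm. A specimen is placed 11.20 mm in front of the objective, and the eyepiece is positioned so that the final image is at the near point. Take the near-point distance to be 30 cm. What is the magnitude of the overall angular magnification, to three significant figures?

Convert to cm: f_obj = 10 mm = 1 cm; d_o = 11.20 mm = 1.12 cm.
Objective: 1/d_i = 1/f_obj - 1/d_o = 1/1 - 1/1.12 = 0.10714 cm^-1, so d_i = 9.333 cm.
m_obj = -d_i/d_o = -9.333/1.12 = -8.333.
Eyepiece angular magnification (image at near point): M_eye = 1 + D/f_e = 1 + 30/3 = 11.000.
Overall M = m_obj x M_eye = (-8.333)(11.000) = -91.67.
|M| = 91.67.

91.7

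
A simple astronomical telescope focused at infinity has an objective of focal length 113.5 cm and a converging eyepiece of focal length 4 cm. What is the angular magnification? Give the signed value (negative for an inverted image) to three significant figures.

M = -f_obj/f_eye = -113.5/(4) = -28.375.

-28.4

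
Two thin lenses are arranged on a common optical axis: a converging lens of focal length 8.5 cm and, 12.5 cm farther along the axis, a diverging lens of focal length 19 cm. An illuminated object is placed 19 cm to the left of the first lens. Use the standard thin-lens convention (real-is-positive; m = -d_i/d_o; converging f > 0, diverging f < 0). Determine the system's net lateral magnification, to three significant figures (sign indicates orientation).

-0.954

Applying the thin-lens equation to the first lens, 1/8.5 = 1/19 + 1/d_i1, which gives d_i1 = 15.381 cm.
Its lateral magnification is m_1 = -d_i1/d_o1 = -(15.381)/19 = -0.8095.
Since 15.381 cm > 12.5 cm, the first image lies past the second lens and serves as a virtual object: d_o2 = L - d_i1 = -2.881 cm.
Applying the thin-lens equation again with f_2 = -19 cm and d_o2 = -2.881 cm gives d_i2 = 3.396 cm.
m_2 = -(3.396)/(-2.881) = 1.1787.
Overall magnification: m = m_1 m_2 = -0.9542.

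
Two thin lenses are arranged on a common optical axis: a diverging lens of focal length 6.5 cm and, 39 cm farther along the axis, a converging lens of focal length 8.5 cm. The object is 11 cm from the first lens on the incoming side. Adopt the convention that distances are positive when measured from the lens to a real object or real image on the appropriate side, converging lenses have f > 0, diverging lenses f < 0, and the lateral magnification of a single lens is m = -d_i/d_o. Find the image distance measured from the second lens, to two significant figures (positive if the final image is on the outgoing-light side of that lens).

First lens: d_i1 = 1/(1/(-6.5) - 1/11) = -4.086 cm.
With d_i1 < 0 the first image is virtual and lies on the object side; the object distance for lens 2 is d_o2 = 39 - (-4.086) = 43.086 cm.
Second lens: d_i2 = 1/(1/8.5 - 1/(43.086)) = 10.589 cm.

11 cm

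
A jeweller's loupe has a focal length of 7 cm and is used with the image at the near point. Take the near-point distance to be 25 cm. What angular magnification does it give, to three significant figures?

4.57

M = 1 + D/f = 1 + 25/7 = 4.571.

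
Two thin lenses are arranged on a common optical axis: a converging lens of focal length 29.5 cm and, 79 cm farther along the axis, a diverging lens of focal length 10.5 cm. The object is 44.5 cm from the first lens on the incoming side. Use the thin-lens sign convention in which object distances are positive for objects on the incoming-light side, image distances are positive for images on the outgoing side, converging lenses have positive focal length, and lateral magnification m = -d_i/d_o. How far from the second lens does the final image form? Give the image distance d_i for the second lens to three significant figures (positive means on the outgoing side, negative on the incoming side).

45.1 cm

First lens: d_i1 = 1/(1/29.5 - 1/44.5) = 87.517 cm.
Since 87.517 cm > 79 cm, the first image lies past the second lens and serves as a virtual object: d_o2 = L - d_i1 = -8.517 cm.
Second lens: d_i2 = 1/(1/(-10.5) - 1/(-8.517)) = 45.088 cm.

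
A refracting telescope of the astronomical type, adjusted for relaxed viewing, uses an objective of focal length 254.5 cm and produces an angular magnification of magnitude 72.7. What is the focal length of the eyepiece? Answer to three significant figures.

3.50 cm

|M| = f_obj/f_eye, so f_eye = f_obj/|M| = 254.5/72.7 = 3.501 cm.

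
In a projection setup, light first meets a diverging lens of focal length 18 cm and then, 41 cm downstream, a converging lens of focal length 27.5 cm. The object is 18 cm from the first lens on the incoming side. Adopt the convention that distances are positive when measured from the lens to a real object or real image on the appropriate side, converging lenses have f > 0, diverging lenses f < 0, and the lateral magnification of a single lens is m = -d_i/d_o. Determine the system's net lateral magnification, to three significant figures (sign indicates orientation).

Applying the thin-lens equation to the first lens, 1/(-18) = 1/18 + 1/d_i1, which gives d_i1 = -9.000 cm.
Its lateral magnification is m_1 = -d_i1/d_o1 = -(-9.000)/18 = 0.5000.
With d_i1 < 0 the first image is virtual and lies on the object side; the object distance for lens 2 is d_o2 = 41 - (-9.000) = 50.000 cm.
Applying the thin-lens equation again with f_2 = 27.5 cm and d_o2 = 50.000 cm gives d_i2 = 61.111 cm.
m_2 = -(61.111)/(50.000) = -1.2222.
The system's lateral magnification is m_1 m_2 = (0.5000)(-1.2222) = -0.6111.

-0.611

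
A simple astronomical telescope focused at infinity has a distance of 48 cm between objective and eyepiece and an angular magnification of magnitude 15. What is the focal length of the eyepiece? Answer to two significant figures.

In normal adjustment the tube length equals f_obj + f_eye and |M| = f_obj/f_eye.
So f_obj = 15 f_eye and 15 f_eye + f_eye = 48 cm, giving f_eye = 48/16 = 3.000 cm and f_obj = 45.000 cm.

3.0 cm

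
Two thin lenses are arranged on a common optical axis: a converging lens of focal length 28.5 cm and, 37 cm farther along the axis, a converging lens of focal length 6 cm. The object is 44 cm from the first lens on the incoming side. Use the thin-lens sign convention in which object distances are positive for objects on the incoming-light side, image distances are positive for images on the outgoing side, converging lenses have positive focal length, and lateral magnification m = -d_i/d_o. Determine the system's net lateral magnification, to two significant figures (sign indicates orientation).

First lens: d_i1 = 1/(1/28.5 - 1/44) = 80.903 cm.
m_1 = -(80.903)/44 = -1.8387.
This image would form 80.903 cm past lens 1, i.e. 43.903 cm beyond lens 2, so it is a virtual object for lens 2: d_o2 = 37 - 80.903 = -43.903 cm.
Second lens: d_i2 = 1/(1/6 - 1/(-43.903)) = 5.279 cm.
m_2 = -(5.279)/(-43.903) = 0.1202.
Overall magnification: m = m_1 m_2 = -0.2211.

-0.22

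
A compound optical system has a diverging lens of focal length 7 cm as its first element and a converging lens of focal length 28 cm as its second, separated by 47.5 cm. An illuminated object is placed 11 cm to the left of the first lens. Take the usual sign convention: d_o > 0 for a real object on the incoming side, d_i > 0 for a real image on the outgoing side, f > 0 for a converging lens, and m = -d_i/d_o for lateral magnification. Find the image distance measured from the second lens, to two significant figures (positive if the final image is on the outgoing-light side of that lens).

First lens: d_i1 = 1/(1/(-7) - 1/11) = -4.278 cm.
With d_i1 < 0 the first image is virtual and lies on the object side; the object distance for lens 2 is d_o2 = 47.5 - (-4.278) = 51.778 cm.
Second lens: d_i2 = 1/(1/28 - 1/(51.778)) = 60.972 cm.

61 cm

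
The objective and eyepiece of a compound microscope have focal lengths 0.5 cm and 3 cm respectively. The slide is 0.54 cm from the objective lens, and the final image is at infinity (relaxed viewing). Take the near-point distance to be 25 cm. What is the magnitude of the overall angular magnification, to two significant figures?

100

Objective: 1/d_i = 1/f_obj - 1/d_o = 1/0.5 - 1/0.54 = 0.14815 cm^-1, so d_i = 6.750 cm.
m_obj = -d_i/d_o = -6.750/0.54 = -12.500.
Eyepiece angular magnification (image at infinity): M_eye = D/f_e = 25/3 = 8.333.
Overall M = m_obj x M_eye = (-12.500)(8.333) = -104.17.
|M| = 104.17.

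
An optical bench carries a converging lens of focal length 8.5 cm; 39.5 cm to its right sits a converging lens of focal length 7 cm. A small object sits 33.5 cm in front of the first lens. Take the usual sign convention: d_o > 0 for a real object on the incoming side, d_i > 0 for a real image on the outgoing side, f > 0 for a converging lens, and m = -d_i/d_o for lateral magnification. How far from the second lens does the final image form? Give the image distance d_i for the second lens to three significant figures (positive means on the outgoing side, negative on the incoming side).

Lens 1: 1/d_i1 = 1/f_1 - 1/d_o1 = 1/8.5 - 1/33.5 = 0.08780 cm^-1, so d_i1 = 11.390 cm.
That image sits 28.110 cm in front of the second lens, so d_o2 = 28.110 cm.
Lens 2: 1/d_i2 = 1/f_2 - 1/d_o2 = 1/7 - 1/(28.110) = 0.10728 cm^-1, so d_i2 = 9.321 cm.

9.32 cm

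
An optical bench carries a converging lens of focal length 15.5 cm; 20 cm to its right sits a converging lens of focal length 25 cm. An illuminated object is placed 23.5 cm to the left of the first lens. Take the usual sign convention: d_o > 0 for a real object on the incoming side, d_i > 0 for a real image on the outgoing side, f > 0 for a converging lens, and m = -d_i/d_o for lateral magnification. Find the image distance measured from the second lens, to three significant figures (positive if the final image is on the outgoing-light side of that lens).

12.6 cm

Lens 1: 1/d_i1 = 1/f_1 - 1/d_o1 = 1/15.5 - 1/23.5 = 0.02196 cm^-1, so d_i1 = 45.531 cm.
Since 45.531 cm > 20 cm, the first image lies past the second lens and serves as a virtual object: d_o2 = L - d_i1 = -25.531 cm.
Lens 2: 1/d_i2 = 1/f_2 - 1/d_o2 = 1/25 - 1/(-25.531) = 0.07917 cm^-1, so d_i2 = 12.631 cm.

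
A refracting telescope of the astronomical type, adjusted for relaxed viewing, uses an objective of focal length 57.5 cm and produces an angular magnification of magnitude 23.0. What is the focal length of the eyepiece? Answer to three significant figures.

2.50 cm

|M| = f_obj/f_eye, so f_eye = f_obj/|M| = 57.5/23.0 = 2.500 cm.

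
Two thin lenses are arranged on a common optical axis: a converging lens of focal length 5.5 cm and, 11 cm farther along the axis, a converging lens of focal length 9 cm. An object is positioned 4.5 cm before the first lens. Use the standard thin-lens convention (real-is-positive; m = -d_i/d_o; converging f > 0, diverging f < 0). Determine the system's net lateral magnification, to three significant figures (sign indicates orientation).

Applying the thin-lens equation to the first lens, 1/5.5 = 1/4.5 + 1/d_i1, which gives d_i1 = -24.750 cm.
Its lateral magnification is m_1 = -d_i1/d_o1 = -(-24.750)/4.5 = 5.5000.
The intermediate image is virtual, 24.750 cm to the left of lens 1, so d_o2 = L - d_i1 = 11 - (-24.750) = 35.750 cm.
Applying the thin-lens equation again with f_2 = 9 cm and d_o2 = 35.750 cm gives d_i2 = 12.028 cm.
m_2 = -(12.028)/(35.750) = -0.3364.
The system's lateral magnification is m_1 m_2 = (5.5000)(-0.3364) = -1.8505.

-1.85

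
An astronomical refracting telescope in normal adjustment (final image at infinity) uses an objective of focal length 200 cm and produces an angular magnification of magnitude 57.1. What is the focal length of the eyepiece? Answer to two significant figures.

3.5 cm

|M| = f_obj/f_eye, so f_eye = f_obj/|M| = 200/57.1 = 3.503 cm.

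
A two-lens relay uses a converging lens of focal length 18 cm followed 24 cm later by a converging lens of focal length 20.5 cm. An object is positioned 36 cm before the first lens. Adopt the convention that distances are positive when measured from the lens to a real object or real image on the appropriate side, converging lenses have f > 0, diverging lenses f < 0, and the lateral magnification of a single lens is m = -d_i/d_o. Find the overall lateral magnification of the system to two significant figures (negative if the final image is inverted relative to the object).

Lens 1: 1/d_i1 = 1/f_1 - 1/d_o1 = 1/18 - 1/36 = 0.02778 cm^-1, so d_i1 = 36.000 cm.
m_1 = -(36.000)/36 = -1.0000.
This image would form 36.000 cm past lens 1, i.e. 12.000 cm beyond lens 2, so it is a virtual object for lens 2: d_o2 = 24 - 36.000 = -12.000 cm.
Lens 2: 1/d_i2 = 1/f_2 - 1/d_o2 = 1/20.5 - 1/(-12.000) = 0.13211 cm^-1, so d_i2 = 7.569 cm.
m_2 = -(7.569)/(-12.000) = 0.6308.
Overall magnification: m = m_1 m_2 = -0.6308.

-0.63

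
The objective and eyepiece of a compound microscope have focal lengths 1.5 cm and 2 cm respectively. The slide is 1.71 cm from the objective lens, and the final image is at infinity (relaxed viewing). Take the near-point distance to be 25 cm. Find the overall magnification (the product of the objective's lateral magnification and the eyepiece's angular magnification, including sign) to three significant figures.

-89.3

Objective: 1/d_i = 1/f_obj - 1/d_o = 1/1.5 - 1/1.71 = 0.08187 cm^-1, so d_i = 12.214 cm.
m_obj = -d_i/d_o = -12.214/1.71 = -7.143.
Eyepiece angular magnification (image at infinity): M_eye = D/f_e = 25/2 = 12.500.
Overall M = m_obj x M_eye = (-7.143)(12.500) = -89.29.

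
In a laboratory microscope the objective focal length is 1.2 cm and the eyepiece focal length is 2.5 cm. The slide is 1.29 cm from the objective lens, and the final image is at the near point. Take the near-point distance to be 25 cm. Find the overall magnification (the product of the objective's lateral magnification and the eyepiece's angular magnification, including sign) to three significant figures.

Objective: 1/d_i = 1/f_obj - 1/d_o = 1/1.2 - 1/1.29 = 0.05814 cm^-1, so d_i = 17.200 cm.
m_obj = -d_i/d_o = -17.200/1.29 = -13.333.
Eyepiece angular magnification (image at near point): M_eye = 1 + D/f_e = 1 + 25/2.5 = 11.000.
Overall M = m_obj x M_eye = (-13.333)(11.000) = -146.67.

-147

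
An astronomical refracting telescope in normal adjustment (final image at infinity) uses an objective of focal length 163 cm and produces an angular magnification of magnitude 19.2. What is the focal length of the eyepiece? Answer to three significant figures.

8.49 cm

|M| = f_obj/f_eye, so f_eye = f_obj/|M| = 163/19.2 = 8.490 cm.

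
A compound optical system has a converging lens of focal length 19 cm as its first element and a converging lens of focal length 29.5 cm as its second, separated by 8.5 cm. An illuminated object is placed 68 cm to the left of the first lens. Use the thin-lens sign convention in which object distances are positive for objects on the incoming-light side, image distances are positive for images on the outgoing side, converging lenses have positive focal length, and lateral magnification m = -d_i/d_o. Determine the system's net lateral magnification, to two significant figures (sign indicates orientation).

First lens: d_i1 = 1/(1/19 - 1/68) = 26.367 cm.
m_1 = -(26.367)/68 = -0.3878.
This image would form 26.367 cm past lens 1, i.e. 17.867 cm beyond lens 2, so it is a virtual object for lens 2: d_o2 = 8.5 - 26.367 = -17.867 cm.
Second lens: d_i2 = 1/(1/29.5 - 1/(-17.867)) = 11.128 cm.
m_2 = -(11.128)/(-17.867) = 0.6228.
The system's lateral magnification is m_1 m_2 = (-0.3878)(0.6228) = -0.2415.

-0.24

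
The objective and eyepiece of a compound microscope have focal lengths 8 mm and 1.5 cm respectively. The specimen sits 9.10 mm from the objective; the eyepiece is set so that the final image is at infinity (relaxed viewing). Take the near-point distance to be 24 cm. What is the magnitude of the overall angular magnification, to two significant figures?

Convert to cm: f_obj = 8 mm = 0.8 cm; d_o = 9.10 mm = 0.91 cm.
Objective: 1/d_i = 1/f_obj - 1/d_o = 1/0.8 - 1/0.91 = 0.15110 cm^-1, so d_i = 6.618 cm.
m_obj = -d_i/d_o = -6.618/0.91 = -7.273.
Eyepiece angular magnification (image at infinity): M_eye = D/f_e = 24/1.5 = 16.000.
Overall M = m_obj x M_eye = (-7.273)(16.000) = -116.36.
|M| = 116.36.

120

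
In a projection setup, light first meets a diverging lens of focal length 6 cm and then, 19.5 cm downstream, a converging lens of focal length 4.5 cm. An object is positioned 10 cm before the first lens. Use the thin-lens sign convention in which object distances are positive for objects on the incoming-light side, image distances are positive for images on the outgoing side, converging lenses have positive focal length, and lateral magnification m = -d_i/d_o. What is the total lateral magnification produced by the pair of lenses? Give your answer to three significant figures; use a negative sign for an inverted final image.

First lens: d_i1 = 1/(1/(-6) - 1/10) = -3.750 cm.
m_1 = -(-3.750)/10 = 0.3750.
With d_i1 < 0 the first image is virtual and lies on the object side; the object distance for lens 2 is d_o2 = 19.5 - (-3.750) = 23.250 cm.
Second lens: d_i2 = 1/(1/4.5 - 1/(23.250)) = 5.580 cm.
m_2 = -(5.580)/(23.250) = -0.2400.
The system's lateral magnification is m_1 m_2 = (0.3750)(-0.2400) = -0.0900.

-0.0900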